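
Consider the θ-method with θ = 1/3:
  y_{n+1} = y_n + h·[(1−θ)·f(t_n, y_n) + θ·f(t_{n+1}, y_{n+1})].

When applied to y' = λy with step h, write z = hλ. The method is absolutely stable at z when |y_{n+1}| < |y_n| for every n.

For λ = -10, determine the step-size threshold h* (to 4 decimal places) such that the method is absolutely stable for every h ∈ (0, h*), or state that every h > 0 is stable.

With y'=λy (z=hλ):
  y_{n+1} = y_n + z·[2/3·y_n + 1/3·y_{n+1}] ⇒ (1 − 1/3z)y_{n+1} = (1 + 2/3z)y_n
  R(z) = (1 + 2/3z)/(1 − 1/3z).

Need |R(x)|<1, x<0.
x=-0.83: |R|=0.3499
R=−1: 1+2/3x = −1+1/3x ⇒ -1/3x=2 ⇒ x=2/(-1/3)=-6.0000
Confirm numerically:
  x=-4.128: |R|=0.73737 <1
  x=-3.510: |R|=0.61751 <1
  x=-3.287: |R|=0.56847 <1
  x=-2.841: |R|=0.45917 <1
  x=-6.407: |R|=1.04327 >1
  x=-6.046: |R|=1.00509 >1
So |R|<1 on (-6.0000, 0).

(-6.0000,0); λ=-10 ⇒ h* = (6)/10 = 0.6000.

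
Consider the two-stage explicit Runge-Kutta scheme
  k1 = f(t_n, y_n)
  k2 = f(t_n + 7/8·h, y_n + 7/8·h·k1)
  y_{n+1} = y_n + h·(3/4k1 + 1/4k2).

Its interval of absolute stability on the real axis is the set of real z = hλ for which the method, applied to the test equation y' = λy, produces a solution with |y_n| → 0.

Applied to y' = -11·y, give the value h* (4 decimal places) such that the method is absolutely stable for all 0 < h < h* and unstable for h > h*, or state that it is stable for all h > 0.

(-4.5714,0); λ=-11 ⇒ h* = (32/7)/11 = 0.4156.

Test eqn y'=λy, z=hλ:
  k1=λy_n ⇒ h·k1=z·y_n;  k2=λ(1+7/8z)y_n ⇒ h·k2=z(1+7/8z)y_n
  y_{n+1}/y_n = 1 + 3/4z + 1/4z(1+7/8z) = 1 + z + 7/32z²
  Hence R(z) = 1 + z + 7/32z².

Solve |R(x)|<1 on ℝ⁻.
x=-1.27: |R|=0.0828
R=1: x+7/32x²=0 ⇒ x=−32/7=-4.5714; min R=1−1/(4·7/32)=-0.1429>−1
Confirm numerically:
  x=-4.313: |R|=0.75618 <1
  x=-2.353: |R|=0.14187 <1
  x=-2.319: |R|=0.14261 <1
  x=-4.912: |R|=1.36594 >1
  x=-4.698: |R|=1.13008 >1
  x=-4.675: |R|=1.10592 >1
Stable set (-4.5714, 0).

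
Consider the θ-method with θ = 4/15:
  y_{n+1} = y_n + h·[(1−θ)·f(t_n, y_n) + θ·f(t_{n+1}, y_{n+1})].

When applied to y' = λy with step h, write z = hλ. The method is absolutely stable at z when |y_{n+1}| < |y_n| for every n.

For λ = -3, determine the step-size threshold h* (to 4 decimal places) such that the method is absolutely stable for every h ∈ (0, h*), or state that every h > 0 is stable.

(-4.2857,0); λ=-3 ⇒ h* = (30/7)/3 = 1.4286.

With y'=λy (z=hλ):
  y_{n+1} = y_n + z·[11/15·y_n + 4/15·y_{n+1}] ⇒ (1 − 4/15z)y_{n+1} = (1 + 11/15z)y_n
  R(z) = (1 + 11/15z)/(1 − 4/15z).

Need |R(x)|<1, x<0.
x=-1.27: |R|=0.0513
R=−1: 1+11/15x = −1+4/15x ⇒ -7/15x=2 ⇒ x=2/(-7/15)=-4.2857
Confirm numerically:
  x=-4.191: |R|=0.97913 <1
  x=-3.489: |R|=0.80740 <1
  x=-1.989: |R|=0.29966 <1
  x=-1.922: |R|=0.27072 <1
  x=-4.851: |R|=1.11502 >1
  x=-4.561: |R|=1.05797 >1
  x=-4.525: |R|=1.05060 >1
Stable set (-4.2857, 0).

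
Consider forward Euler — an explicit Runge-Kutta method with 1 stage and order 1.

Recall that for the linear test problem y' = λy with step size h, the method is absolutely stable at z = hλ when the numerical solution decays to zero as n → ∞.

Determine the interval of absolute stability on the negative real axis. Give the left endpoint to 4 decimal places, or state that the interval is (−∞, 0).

z∈(-2.0000,0).

With y'=λy (z=hλ):
  order 1, 1-stage ⇒ R(z)=1+z
  (e.g. R(-0.73)=0.27000, |R|=0.27000)

Boundary: |R(x)|=1, x<0.
x=-0.73: |R|=0.2700
|R(-1.56)|=0.5600 |R(-1.5)|=0.5000 |R(-1.25)|=0.2500
Bisect:
  x_lo=-2.6344 |R|=1.6344  x_hi=-0.2188 |R|=0.7812
  mid=-1.42662 |R|=0.42662 →hi
  mid=-2.03053 |R|=1.03053 →lo
  mid=-1.72858 |R|=0.72858 →hi
  mid=-1.87955 |R|=0.87955 →hi
  mid=-1.95504 |R|=0.95504 →hi
  mid=-1.99279 |R|=0.99279 →hi
  mid=-2.01166 |R|=1.01166 →lo
  mid=-2.00222 |R|=1.00222 →lo
  ...
  [-2.00001,-1.99986] ⇒ x*=-2.0000
So |R|<1 on (-2.0000, 0).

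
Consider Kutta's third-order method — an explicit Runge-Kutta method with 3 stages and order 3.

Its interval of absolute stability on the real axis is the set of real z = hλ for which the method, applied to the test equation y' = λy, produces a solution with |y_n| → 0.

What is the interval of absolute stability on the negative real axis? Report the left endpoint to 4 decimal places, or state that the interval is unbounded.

(-2.5127, 0).

With y'=λy (z=hλ):
  order 3, 3-stage ⇒ R(z)=1+z+z^2/2+z^3/6
  (e.g. R(-1.45)=0.09315, |R|=0.09315)

Find x<0 with |R(x)|<1.
x=-1.45: |R|=0.0931
|R(-2.05)|=0.3846 |R(-1.39)|=0.1284 |R(-1.26)|=0.2004
Bisect:
  x_lo=-3.0958 |R|=2.2487  x_hi=-0.0879 |R|=0.9158
  mid=-1.59186 |R|=0.00285 →hi
  mid=-2.34381 |R|=0.74303 →hi
  mid=-2.71979 |R|=1.37433 →lo
  mid=-2.53180 |R|=1.03161 →lo
  mid=-2.43781 |R|=0.88097 →hi
  mid=-2.48481 |R|=0.95465 →hi
  mid=-2.50830 |R|=0.99271 →hi
  mid=-2.52005 |R|=1.01206 →lo
  ...
  [-2.51289,-2.51271] ⇒ x*=-2.5127
Interval (-2.5127, 0).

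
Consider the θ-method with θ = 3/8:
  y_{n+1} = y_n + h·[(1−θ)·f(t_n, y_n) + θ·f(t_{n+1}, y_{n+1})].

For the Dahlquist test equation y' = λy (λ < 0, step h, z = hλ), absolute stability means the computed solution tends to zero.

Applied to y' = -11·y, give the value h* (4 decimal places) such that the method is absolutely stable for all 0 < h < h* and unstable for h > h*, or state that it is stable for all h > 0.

Test eqn y'=λy, z=hλ:
  y_{n+1} = y_n + z·[5/8·y_n + 3/8·y_{n+1}] ⇒ (1 − 3/8z)y_{n+1} = (1 + 5/8z)y_n
  so R(z) = (1 + 5/8z)/(1 − 3/8z).

Boundary: |R(x)|=1, x<0.
x=-0.86: |R|=0.3497
R=−1: 1+5/8x = −1+3/8x ⇒ -1/4x=2 ⇒ x=2/(-1/4)=-8.0000
Confirm numerically:
  x=-7.649: |R|=0.97732 <1
  x=-6.901: |R|=0.92342 <1
  x=-6.765: |R|=0.91271 <1
  x=-5.245: |R|=0.76785 <1
  x=-8.461: |R|=1.02762 >1
  x=-8.303: |R|=1.01841 >1
Interval (-8.0000, 0).

(-8.0000,0); λ=-11 ⇒ h* = (8)/11 = 0.7273.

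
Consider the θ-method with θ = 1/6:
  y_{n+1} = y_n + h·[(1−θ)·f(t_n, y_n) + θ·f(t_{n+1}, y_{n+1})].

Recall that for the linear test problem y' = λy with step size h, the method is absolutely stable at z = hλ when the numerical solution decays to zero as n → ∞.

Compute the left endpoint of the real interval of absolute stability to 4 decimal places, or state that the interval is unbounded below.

left endpoint -3.0000.

Test eqn y'=λy, z=hλ:
  y_{n+1} = y_n + z·[5/6·y_n + 1/6·y_{n+1}] ⇒ (1 − 1/6z)y_{n+1} = (1 + 5/6z)y_n
  so R(z) = (1 + 5/6z)/(1 − 1/6z).

Need |R(x)|<1, x<0.
x=-1.12: |R|=0.0562
R=−1: 1+5/6x = −1+1/6x ⇒ -2/3x=2 ⇒ x=2/(-2/3)=-3.0000
Confirm numerically:
  x=-2.870: |R|=0.94138 <1
  x=-1.872: |R|=0.42683 <1
  x=-1.652: |R|=0.29535 <1
  x=-3.579: |R|=1.24178 >1
  x=-3.521: |R|=1.21888 >1
So |R|<1 on (-3.0000, 0).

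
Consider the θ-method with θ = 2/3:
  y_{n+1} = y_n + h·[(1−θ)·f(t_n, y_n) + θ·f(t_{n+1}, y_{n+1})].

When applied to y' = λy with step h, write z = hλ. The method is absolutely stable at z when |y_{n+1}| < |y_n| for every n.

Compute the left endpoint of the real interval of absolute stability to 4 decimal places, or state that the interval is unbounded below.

With y'=λy (z=hλ):
  y_{n+1} = y_n + z·[1/3·y_n + 2/3·y_{n+1}] ⇒ (1 − 2/3z)y_{n+1} = (1 + 1/3z)y_n
  ⇒ R(z) = (1 + 1/3z)/(1 − 2/3z).

Need |R(x)|<1, x<0.
x=-1.07: |R|=0.3755
x=-2: |R|=0.1429
x=-10: |R|=0.3043
x=-100: |R|=0.4778
θ=2/3≥1/2 ⇒ |1+1/3x|<|1−2/3x| ∀x<0 ⇒ stable on all of ℝ⁻.

unbounded; (−∞, 0).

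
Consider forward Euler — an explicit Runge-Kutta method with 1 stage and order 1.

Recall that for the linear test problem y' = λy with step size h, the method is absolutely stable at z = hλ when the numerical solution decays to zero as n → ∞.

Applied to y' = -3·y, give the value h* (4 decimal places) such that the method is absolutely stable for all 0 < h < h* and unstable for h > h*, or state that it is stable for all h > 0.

With y'=λy (z=hλ):
  order 1, 1-stage ⇒ R(z)=1+z
  (e.g. R(-1.06)=-0.06000, |R|=0.06000)

Find x<0 with |R(x)|<1.
x=-1.06: |R|=0.0600
|R(-1.6)|=0.6000 |R(-1.5)|=0.5000 |R(-0.81)|=0.1900
Bisect:
  x_lo=-2.4082 |R|=1.4082  x_hi=-0.2048 |R|=0.7952
  mid=-1.30653 |R|=0.30653 →hi
  mid=-1.85737 |R|=0.85737 →hi
  mid=-2.13280 |R|=1.13280 →lo
  mid=-1.99508 |R|=0.99508 →hi
  mid=-2.06394 |R|=1.06394 →lo
  mid=-2.02951 |R|=1.02951 →lo
  mid=-2.01230 |R|=1.01230 →lo
  mid=-2.00369 |R|=1.00369 →lo
  mid=-1.99939 |R|=0.99939 →hi
  mid=-2.00154 |R|=1.00154 →lo
  ...
  [-2.00006,-1.99993] ⇒ x*=-2.0000
So |R|<1 on (-2.0000, 0).

(-2.0000,0); λ=-3 ⇒ h* = 0.6667.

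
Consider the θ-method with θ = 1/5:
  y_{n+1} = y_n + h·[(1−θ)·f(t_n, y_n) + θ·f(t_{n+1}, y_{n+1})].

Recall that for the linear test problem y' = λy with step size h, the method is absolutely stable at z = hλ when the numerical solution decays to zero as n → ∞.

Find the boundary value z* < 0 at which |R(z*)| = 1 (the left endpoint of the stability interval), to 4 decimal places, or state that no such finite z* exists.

left endpoint -3.3333.

Set f=λy, z=hλ:
  y_{n+1} = y_n + z·[4/5·y_n + 1/5·y_{n+1}] ⇒ (1 − 1/5z)y_{n+1} = (1 + 4/5z)y_n
  Hence R(z) = (1 + 4/5z)/(1 − 1/5z).

Boundary: |R(x)|=1, x<0.
x=-1.56: |R|=0.1890
R=−1: 1+4/5x = −1+1/5x ⇒ -3/5x=2 ⇒ x=2/(-3/5)=-3.3333
Confirm numerically:
  x=-3.038: |R|=0.88977 <1
  x=-2.564: |R|=0.69487 <1
  x=-1.945: |R|=0.40029 <1
  x=-3.871: |R|=1.18183 >1
  x=-3.601: |R|=1.09336 >1
  x=-3.363: |R|=1.01064 >1
Interval (-3.3333, 0).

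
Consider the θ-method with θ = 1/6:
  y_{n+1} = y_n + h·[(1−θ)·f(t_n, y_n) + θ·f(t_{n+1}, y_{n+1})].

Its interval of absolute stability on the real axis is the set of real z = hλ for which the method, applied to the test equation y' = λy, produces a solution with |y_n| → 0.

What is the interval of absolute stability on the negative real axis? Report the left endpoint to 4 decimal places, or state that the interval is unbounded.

(-3.0000, 0).

With y'=λy (z=hλ):
  y_{n+1} = y_n + z·[5/6·y_n + 1/6·y_{n+1}] ⇒ (1 − 1/6z)y_{n+1} = (1 + 5/6z)y_n
  so R(z) = (1 + 5/6z)/(1 − 1/6z).

Boundary: |R(x)|=1, x<0.
x=-1.34: |R|=0.0954
R=−1: 1+5/6x = −1+1/6x ⇒ -2/3x=2 ⇒ x=2/(-2/3)=-3.0000
Confirm numerically:
  x=-2.075: |R|=0.54180 <1
  x=-1.548: |R|=0.23052 <1
  x=-1.544: |R|=0.22800 <1
  x=-3.096: |R|=1.04222 >1
  x=-3.055: |R|=1.02430 >1
Stable set (-3.0000, 0).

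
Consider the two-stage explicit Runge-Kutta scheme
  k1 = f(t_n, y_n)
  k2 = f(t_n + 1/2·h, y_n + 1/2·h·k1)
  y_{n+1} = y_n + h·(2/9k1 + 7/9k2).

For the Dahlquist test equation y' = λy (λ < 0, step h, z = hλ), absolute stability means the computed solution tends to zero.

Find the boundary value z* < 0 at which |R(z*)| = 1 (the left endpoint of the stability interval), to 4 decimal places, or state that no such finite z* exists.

Set f=λy, z=hλ:
  k1=λy_n ⇒ h·k1=z·y_n;  k2=λ(1+1/2z)y_n ⇒ h·k2=z(1+1/2z)y_n
  y_{n+1}/y_n = 1 + 2/9z + 7/9z(1+1/2z) = 1 + z + 7/18z²
  so R(z) = 1 + z + 7/18z².

Need |R(x)|<1, x<0.
x=-1.47: |R|=0.3703
R=1: x+7/18x²=0 ⇒ x=−18/7=-2.5714; min R=1−1/(4·7/18)=0.3571>−1
Confirm numerically:
  x=-1.950: |R|=0.52875 <1
  x=-1.420: |R|=0.36416 <1
  x=-1.125: |R|=0.36719 <1
  x=-2.971: |R|=1.46166 >1
  x=-2.966: |R|=1.45512 >1
  x=-2.769: |R|=1.21275 >1
Interval (-2.5714, 0).

left endpoint -2.5714.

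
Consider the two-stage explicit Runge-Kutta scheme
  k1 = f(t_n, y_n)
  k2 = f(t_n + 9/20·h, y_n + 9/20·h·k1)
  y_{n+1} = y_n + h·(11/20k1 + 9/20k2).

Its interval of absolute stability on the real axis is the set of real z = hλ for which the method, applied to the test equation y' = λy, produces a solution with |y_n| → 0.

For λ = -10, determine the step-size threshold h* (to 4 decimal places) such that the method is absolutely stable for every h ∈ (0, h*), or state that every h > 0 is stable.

Test eqn y'=λy, z=hλ:
  k1=λy_n ⇒ h·k1=z·y_n;  k2=λ(1+9/20z)y_n ⇒ h·k2=z(1+9/20z)y_n
  y_{n+1}/y_n = 1 + 11/20z + 9/20z(1+9/20z) = 1 + z + 81/400z²
  so R(z) = 1 + z + 81/400z².

Boundary: |R(x)|=1, x<0.
x=-1.49: |R|=0.0404
R=1: x+81/400x²=0 ⇒ x=−400/81=-4.9383; min R=1−1/(4·81/400)=-0.2346>−1
Confirm numerically:
  x=-4.072: |R|=0.28569 <1
  x=-3.235: |R|=0.11579 <1
  x=-2.291: |R|=0.22814 <1
  x=-5.111: |R|=1.17877 >1
  x=-5.031: |R|=1.09447 >1
  x=-5.022: |R|=1.08515 >1
Interval (-4.9383, 0).

(-4.9383,0); λ=-10 ⇒ h* = (400/81)/10 = 0.4938.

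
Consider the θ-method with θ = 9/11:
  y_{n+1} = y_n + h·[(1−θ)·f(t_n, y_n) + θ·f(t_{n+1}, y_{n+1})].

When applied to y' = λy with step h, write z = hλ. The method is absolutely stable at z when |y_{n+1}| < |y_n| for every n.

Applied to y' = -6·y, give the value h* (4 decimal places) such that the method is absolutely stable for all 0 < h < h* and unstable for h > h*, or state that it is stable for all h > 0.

(−∞, 0) — no finite endpoint. Any h>0 works for λ=-6.

On y'=λy, z=hλ:
  y_{n+1} = y_n + z·[2/11·y_n + 9/11·y_{n+1}] ⇒ (1 − 9/11z)y_{n+1} = (1 + 2/11z)y_n
  so R(z) = (1 + 2/11z)/(1 − 9/11z).

Find x<0 with |R(x)|<1.
x=-0.91: |R|=0.4784
x=-2: |R|=0.2414
x=-10: |R|=0.0891
x=-100: |R|=0.2075
θ=9/11≥1/2 ⇒ |1+2/11x|<|1−9/11x| ∀x<0 ⇒ stable on all of ℝ⁻.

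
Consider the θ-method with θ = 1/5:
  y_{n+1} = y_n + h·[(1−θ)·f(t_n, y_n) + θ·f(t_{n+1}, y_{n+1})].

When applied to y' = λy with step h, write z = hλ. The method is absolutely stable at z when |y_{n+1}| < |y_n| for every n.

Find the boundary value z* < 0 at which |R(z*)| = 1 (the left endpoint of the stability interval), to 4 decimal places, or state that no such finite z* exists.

Test eqn y'=λy, z=hλ:
  y_{n+1} = y_n + z·[4/5·y_n + 1/5·y_{n+1}] ⇒ (1 − 1/5z)y_{n+1} = (1 + 4/5z)y_n
  Hence R(z) = (1 + 4/5z)/(1 − 1/5z).

Solve |R(x)|<1 on ℝ⁻.
x=-1.73: |R|=0.2853
R=−1: 1+4/5x = −1+1/5x ⇒ -3/5x=2 ⇒ x=2/(-3/5)=-3.3333
Confirm numerically:
  x=-2.891: |R|=0.83183 <1
  x=-2.725: |R|=0.76375 <1
  x=-1.865: |R|=0.35834 <1
  x=-3.621: |R|=1.10010 >1
  x=-3.570: |R|=1.08285 >1
  x=-3.441: |R|=1.03827 >1
So |R|<1 on (-3.3333, 0).

z* = -3.3333.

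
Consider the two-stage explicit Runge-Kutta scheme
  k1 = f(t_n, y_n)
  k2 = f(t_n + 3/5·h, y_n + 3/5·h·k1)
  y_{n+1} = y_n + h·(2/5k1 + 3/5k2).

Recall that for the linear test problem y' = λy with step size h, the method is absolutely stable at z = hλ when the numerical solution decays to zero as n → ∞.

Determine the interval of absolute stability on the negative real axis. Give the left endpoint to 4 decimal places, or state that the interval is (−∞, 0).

z∈(-2.7778,0).

On y'=λy, z=hλ:
  k1=λy_n ⇒ h·k1=z·y_n;  k2=λ(1+3/5z)y_n ⇒ h·k2=z(1+3/5z)y_n
  y_{n+1}/y_n = 1 + 2/5z + 3/5z(1+3/5z) = 1 + z + 9/25z²
  ⇒ R(z) = 1 + z + 9/25z².

Solve |R(x)|<1 on ℝ⁻.
x=-1.6: |R|=0.3216
R=1: x+9/25x²=0 ⇒ x=−25/9=-2.7778; min R=1−1/(4·9/25)=0.3056>−1
Confirm numerically:
  x=-2.522: |R|=0.76777 <1
  x=-2.433: |R|=0.69802 <1
  x=-2.027: |R|=0.45214 <1
  x=-1.795: |R|=0.36493 <1
  x=-3.212: |R|=1.50210 >1
  x=-3.176: |R|=1.45531 >1
  x=-3.018: |R|=1.26100 >1
Interval (-2.7778, 0).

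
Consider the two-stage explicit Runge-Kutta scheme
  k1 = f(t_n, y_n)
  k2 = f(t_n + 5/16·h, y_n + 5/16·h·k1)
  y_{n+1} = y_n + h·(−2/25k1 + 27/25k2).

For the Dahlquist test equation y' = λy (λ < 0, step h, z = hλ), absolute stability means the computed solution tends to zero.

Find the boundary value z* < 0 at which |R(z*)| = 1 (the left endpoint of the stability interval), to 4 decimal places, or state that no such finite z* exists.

Set f=λy, z=hλ:
  k1=λy_n ⇒ h·k1=z·y_n;  k2=λ(1+5/16z)y_n ⇒ h·k2=z(1+5/16z)y_n
  y_{n+1}/y_n = 1 − 2/25z + 27/25z(1+5/16z) = 1 + z + 27/80z²
  Hence R(z) = 1 + z + 27/80z².

Need |R(x)|<1, x<0.
x=-0.97: |R|=0.3476
R=1: x+27/80x²=0 ⇒ x=−80/27=-2.9630; min R=1−1/(4·27/80)=0.2593>−1
Confirm numerically:
  x=-2.433: |R|=0.56483 <1
  x=-1.826: |R|=0.29932 <1
  x=-1.634: |R|=0.26711 <1
  x=-3.527: |R|=1.67141 >1
  x=-3.166: |R|=1.21695 >1
  x=-3.107: |R|=1.15104 >1
So |R|<1 on (-2.9630, 0).

z* = -2.9630.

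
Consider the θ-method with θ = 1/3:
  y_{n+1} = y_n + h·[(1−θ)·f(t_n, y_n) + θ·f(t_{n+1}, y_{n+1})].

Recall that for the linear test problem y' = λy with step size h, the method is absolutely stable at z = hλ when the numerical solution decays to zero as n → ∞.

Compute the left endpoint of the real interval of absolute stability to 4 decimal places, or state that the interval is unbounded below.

z* = -6.0000.

Test eqn y'=λy, z=hλ:
  y_{n+1} = y_n + z·[2/3·y_n + 1/3·y_{n+1}] ⇒ (1 − 1/3z)y_{n+1} = (1 + 2/3z)y_n
  ⇒ R(z) = (1 + 2/3z)/(1 − 1/3z).

Find x<0 with |R(x)|<1.
x=-0.54: |R|=0.5424
R=−1: 1+2/3x = −1+1/3x ⇒ -1/3x=2 ⇒ x=2/(-1/3)=-6.0000
Confirm numerically:
  x=-5.488: |R|=0.93968 <1
  x=-4.994: |R|=0.87416 <1
  x=-4.711: |R|=0.83284 <1
  x=-2.711: |R|=0.42409 <1
  x=-6.508: |R|=1.05343 >1
  x=-6.166: |R|=1.01811 >1
So |R|<1 on (-6.0000, 0).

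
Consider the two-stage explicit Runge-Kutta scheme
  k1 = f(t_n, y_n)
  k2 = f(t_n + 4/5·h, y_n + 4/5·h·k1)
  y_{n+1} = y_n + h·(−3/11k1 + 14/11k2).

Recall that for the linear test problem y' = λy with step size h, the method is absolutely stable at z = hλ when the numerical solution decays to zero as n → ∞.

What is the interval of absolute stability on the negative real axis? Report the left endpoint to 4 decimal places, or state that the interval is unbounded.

z∈(-0.9821,0).

With y'=λy (z=hλ):
  k1=λy_n ⇒ h·k1=z·y_n;  k2=λ(1+4/5z)y_n ⇒ h·k2=z(1+4/5z)y_n
  y_{n+1}/y_n = 1 − 3/11z + 14/11z(1+4/5z) = 1 + z + 56/55z²
  ⇒ R(z) = 1 + z + 56/55z².

Need |R(x)|<1, x<0.
x=-0.51: |R|=0.7548
R=1: x+56/55x²=0 ⇒ x=−55/56=-0.9821; min R=1−1/(4·56/55)=0.7545>−1
Confirm numerically:
  x=-0.721: |R|=0.80829 <1
  x=-0.639: |R|=0.77675 <1
  x=-0.550: |R|=0.75800 <1
  x=-1.495: |R|=1.78066 >1
  x=-1.029: |R|=1.04909 >1
  x=-1.008: |R|=1.02654 >1
Interval (-0.9821, 0).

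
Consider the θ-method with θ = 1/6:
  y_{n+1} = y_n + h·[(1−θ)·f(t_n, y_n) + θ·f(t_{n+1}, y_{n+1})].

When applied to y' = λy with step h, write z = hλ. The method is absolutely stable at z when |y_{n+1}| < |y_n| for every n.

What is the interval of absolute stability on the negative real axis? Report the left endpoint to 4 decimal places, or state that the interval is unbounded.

z∈(-3.0000,0).

Test eqn y'=λy, z=hλ:
  y_{n+1} = y_n + z·[5/6·y_n + 1/6·y_{n+1}] ⇒ (1 − 1/6z)y_{n+1} = (1 + 5/6z)y_n
  so R(z) = (1 + 5/6z)/(1 − 1/6z).

Boundary: |R(x)|=1, x<0.
x=-0.63: |R|=0.4299
R=−1: 1+5/6x = −1+1/6x ⇒ -2/3x=2 ⇒ x=2/(-2/3)=-3.0000
Confirm numerically:
  x=-2.947: |R|=0.97630 <1
  x=-2.719: |R|=0.87109 <1
  x=-2.490: |R|=0.75972 <1
  x=-2.434: |R|=0.73156 <1
  x=-3.457: |R|=1.19330 >1
  x=-3.203: |R|=1.08823 >1
So |R|<1 on (-3.0000, 0).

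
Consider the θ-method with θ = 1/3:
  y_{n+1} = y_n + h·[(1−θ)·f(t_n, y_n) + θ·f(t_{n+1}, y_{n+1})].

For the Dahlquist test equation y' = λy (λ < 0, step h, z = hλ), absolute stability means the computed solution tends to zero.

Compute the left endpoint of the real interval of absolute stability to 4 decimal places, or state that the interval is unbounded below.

left endpoint -6.0000.

On y'=λy, z=hλ:
  y_{n+1} = y_n + z·[2/3·y_n + 1/3·y_{n+1}] ⇒ (1 − 1/3z)y_{n+1} = (1 + 2/3z)y_n
  so R(z) = (1 + 2/3z)/(1 − 1/3z).

Find x<0 with |R(x)|<1.
x=-1.39: |R|=0.0501
R=−1: 1+2/3x = −1+1/3x ⇒ -1/3x=2 ⇒ x=2/(-1/3)=-6.0000
Confirm numerically:
  x=-3.723: |R|=0.66131 <1
  x=-3.284: |R|=0.56779 <1
  x=-2.959: |R|=0.48968 <1
  x=-6.551: |R|=1.05769 >1
  x=-6.384: |R|=1.04092 >1
  x=-6.202: |R|=1.02195 >1
Stable set (-6.0000, 0).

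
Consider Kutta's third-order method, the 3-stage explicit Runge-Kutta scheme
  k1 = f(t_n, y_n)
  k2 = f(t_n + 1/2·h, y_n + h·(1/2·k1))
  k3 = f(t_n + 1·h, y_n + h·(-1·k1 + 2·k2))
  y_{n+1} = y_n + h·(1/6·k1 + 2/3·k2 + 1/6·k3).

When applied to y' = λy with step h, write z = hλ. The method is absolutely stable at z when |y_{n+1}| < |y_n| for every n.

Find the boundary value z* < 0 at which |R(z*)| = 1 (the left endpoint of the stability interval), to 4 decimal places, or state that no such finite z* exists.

z* = -2.5127.

Set f=λy, z=hλ:
  order 3, 3-stage ⇒ R(z)=1+z+z^2/2+z^3/6
  (e.g. R(-0.33)=0.71846, |R|=0.71846)

Need |R(x)|<1, x<0.
x=-0.33: |R|=0.7185
|R(-2.36)|=0.7659 |R(-2.16)|=0.5068 |R(-0.66)|=0.5099
Bisect:
  x_lo=-2.8138 |R|=1.5681  x_hi=-0.3900 |R|=0.6762
  mid=-1.60189 |R|=0.00395 →hi
  mid=-2.20784 |R|=0.56427 →hi
  mid=-2.51082 |R|=0.99684 →hi
  mid=-2.66231 |R|=1.26339 →lo
  mid=-2.58657 |R|=1.12556 →lo
  mid=-2.54869 |R|=1.06009 →lo
  mid=-2.52976 |R|=1.02819 →lo
  mid=-2.52029 |R|=1.01245 →lo
  mid=-2.51555 |R|=1.00462 →lo
  mid=-2.51319 |R|=1.00073 →lo
  ...
  [-2.51289,-2.51274] ⇒ x*=-2.5127
Stable set (-2.5127, 0).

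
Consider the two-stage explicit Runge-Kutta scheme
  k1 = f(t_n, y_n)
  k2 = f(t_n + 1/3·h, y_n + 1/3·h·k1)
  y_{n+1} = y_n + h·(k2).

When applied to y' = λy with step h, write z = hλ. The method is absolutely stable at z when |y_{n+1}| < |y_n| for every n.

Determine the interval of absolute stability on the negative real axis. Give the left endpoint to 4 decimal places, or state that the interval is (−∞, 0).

z∈(-3.0000,0).

Test eqn y'=λy, z=hλ:
  k1=λy_n ⇒ h·k1=z·y_n;  k2=λ(1+1/3z)y_n ⇒ h·k2=z(1+1/3z)y_n
  y_{n+1}/y_n = 1 + z(1+1/3z) = 1 + z + 1/3z²
  ⇒ R(z) = 1 + z + 1/3z².

Solve |R(x)|<1 on ℝ⁻.
x=-1.17: |R|=0.2863
R=1: x+1/3x²=0 ⇒ x=−3=-3.0000; min R=1−1/(4·1/3)=0.2500>−1
Confirm numerically:
  x=-2.938: |R|=0.93928 <1
  x=-2.707: |R|=0.73562 <1
  x=-2.406: |R|=0.52361 <1
  x=-2.319: |R|=0.47359 <1
  x=-3.598: |R|=1.71720 >1
  x=-3.543: |R|=1.64128 >1
So |R|<1 on (-3.0000, 0).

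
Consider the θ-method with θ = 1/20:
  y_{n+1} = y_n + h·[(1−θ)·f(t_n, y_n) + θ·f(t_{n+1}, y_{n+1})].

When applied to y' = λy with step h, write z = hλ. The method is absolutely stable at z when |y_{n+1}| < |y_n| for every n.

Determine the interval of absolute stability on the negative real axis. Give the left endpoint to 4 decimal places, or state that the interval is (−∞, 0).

With y'=λy (z=hλ):
  y_{n+1} = y_n + z·[19/20·y_n + 1/20·y_{n+1}] ⇒ (1 − 1/20z)y_{n+1} = (1 + 19/20z)y_n
  so R(z) = (1 + 19/20z)/(1 − 1/20z).

Solve |R(x)|<1 on ℝ⁻.
x=-1.21: |R|=0.1410
R=−1: 1+19/20x = −1+1/20x ⇒ -9/10x=2 ⇒ x=2/(-9/10)=-2.2222
Confirm numerically:
  x=-2.179: |R|=0.96492 <1
  x=-1.726: |R|=0.58888 <1
  x=-1.203: |R|=0.13475 <1
  x=-1.176: |R|=0.11069 <1
  x=-2.806: |R|=1.46076 >1
  x=-2.713: |R|=1.38894 >1
So |R|<1 on (-2.2222, 0).

z∈(-2.2222,0).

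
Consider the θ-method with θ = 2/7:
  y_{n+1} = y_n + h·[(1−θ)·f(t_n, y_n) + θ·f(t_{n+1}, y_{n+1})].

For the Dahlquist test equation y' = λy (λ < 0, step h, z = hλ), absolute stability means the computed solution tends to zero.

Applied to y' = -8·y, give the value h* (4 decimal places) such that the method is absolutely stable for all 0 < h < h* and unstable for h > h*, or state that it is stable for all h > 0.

With y'=λy (z=hλ):
  y_{n+1} = y_n + z·[5/7·y_n + 2/7·y_{n+1}] ⇒ (1 − 2/7z)y_{n+1} = (1 + 5/7z)y_n
  Hence R(z) = (1 + 5/7z)/(1 − 2/7z).

Boundary: |R(x)|=1, x<0.
x=-0.48: |R|=0.5779
R=−1: 1+5/7x = −1+2/7x ⇒ -3/7x=2 ⇒ x=2/(-3/7)=-4.6667
Confirm numerically:
  x=-3.254: |R|=0.68626 <1
  x=-2.475: |R|=0.44979 <1
  x=-2.343: |R|=0.40347 <1
  x=-2.005: |R|=0.27475 <1
  x=-5.126: |R|=1.07987 >1
  x=-4.943: |R|=1.04909 >1
So |R|<1 on (-4.6667, 0).

(-4.6667,0); λ=-8 ⇒ h* = (14/3)/8 = 0.5833.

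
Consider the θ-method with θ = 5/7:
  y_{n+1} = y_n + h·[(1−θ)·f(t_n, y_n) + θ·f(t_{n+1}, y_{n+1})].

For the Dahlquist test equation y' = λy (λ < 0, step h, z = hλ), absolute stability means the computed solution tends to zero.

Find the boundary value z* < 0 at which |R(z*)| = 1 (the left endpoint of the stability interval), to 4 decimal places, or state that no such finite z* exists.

unbounded; (−∞, 0).

Test eqn y'=λy, z=hλ:
  y_{n+1} = y_n + z·[2/7·y_n + 5/7·y_{n+1}] ⇒ (1 − 5/7z)y_{n+1} = (1 + 2/7z)y_n
  R(z) = (1 + 2/7z)/(1 − 5/7z).

Boundary: |R(x)|=1, x<0.
x=-0.38: |R|=0.7011
x=-2: |R|=0.1765
x=-10: |R|=0.2281
x=-100: |R|=0.3807
θ=5/7≥1/2 ⇒ |1+2/7x|<|1−5/7x| ∀x<0 ⇒ interval (−∞,0).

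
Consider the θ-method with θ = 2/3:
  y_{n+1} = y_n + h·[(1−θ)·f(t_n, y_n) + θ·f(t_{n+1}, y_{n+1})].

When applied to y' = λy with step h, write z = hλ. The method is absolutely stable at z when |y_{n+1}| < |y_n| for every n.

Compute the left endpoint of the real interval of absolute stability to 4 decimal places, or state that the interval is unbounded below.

unbounded; (−∞, 0).

On y'=λy, z=hλ:
  y_{n+1} = y_n + z·[1/3·y_n + 2/3·y_{n+1}] ⇒ (1 − 2/3z)y_{n+1} = (1 + 1/3z)y_n
  ⇒ R(z) = (1 + 1/3z)/(1 − 2/3z).

Boundary: |R(x)|=1, x<0.
x=-0.72: |R|=0.5135
x=-2: |R|=0.1429
x=-10: |R|=0.3043
x=-100: |R|=0.4778
θ=2/3≥1/2 ⇒ |1+1/3x|<|1−2/3x| ∀x<0 ⇒ unbounded interval.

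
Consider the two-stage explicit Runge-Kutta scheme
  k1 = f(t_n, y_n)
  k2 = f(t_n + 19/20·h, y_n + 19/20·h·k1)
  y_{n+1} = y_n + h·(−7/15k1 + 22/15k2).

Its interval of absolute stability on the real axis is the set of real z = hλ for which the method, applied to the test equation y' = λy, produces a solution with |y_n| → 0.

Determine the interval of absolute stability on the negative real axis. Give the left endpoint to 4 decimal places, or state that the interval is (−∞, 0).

z∈(-0.7177,0).

Test eqn y'=λy, z=hλ:
  k1=λy_n ⇒ h·k1=z·y_n;  k2=λ(1+19/20z)y_n ⇒ h·k2=z(1+19/20z)y_n
  y_{n+1}/y_n = 1 − 7/15z + 22/15z(1+19/20z) = 1 + z + 209/150z²
  R(z) = 1 + z + 209/150z².

Find x<0 with |R(x)|<1.
x=-0.57: |R|=0.8827
R=1: x+209/150x²=0 ⇒ x=−150/209=-0.7177; min R=1−1/(4·209/150)=0.8206>−1
Confirm numerically:
  x=-0.605: |R|=0.90499 <1
  x=-0.594: |R|=0.89762 <1
  x=-0.380: |R|=0.82120 <1
  x=-0.320: |R|=0.82268 <1
  x=-1.313: |R|=2.08906 >1
  x=-1.185: |R|=1.77155 >1
  x=-0.886: |R|=1.20776 >1
So |R|<1 on (-0.7177, 0).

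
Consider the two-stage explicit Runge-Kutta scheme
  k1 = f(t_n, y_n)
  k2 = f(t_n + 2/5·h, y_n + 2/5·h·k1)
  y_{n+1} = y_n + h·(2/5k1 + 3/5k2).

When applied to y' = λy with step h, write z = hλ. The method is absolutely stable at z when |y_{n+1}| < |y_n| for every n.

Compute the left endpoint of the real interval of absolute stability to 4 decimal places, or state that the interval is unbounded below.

Set f=λy, z=hλ:
  k1=λy_n ⇒ h·k1=z·y_n;  k2=λ(1+2/5z)y_n ⇒ h·k2=z(1+2/5z)y_n
  y_{n+1}/y_n = 1 + 2/5z + 3/5z(1+2/5z) = 1 + z + 6/25z²
  R(z) = 1 + z + 6/25z².

Solve |R(x)|<1 on ℝ⁻.
x=-0.89: |R|=0.3001
R=1: x+6/25x²=0 ⇒ x=−25/6=-4.1667; min R=1−1/(4·6/25)=-0.0417>−1
Confirm numerically:
  x=-3.067: |R|=0.19056 <1
  x=-2.896: |R|=0.11684 <1
  x=-2.044: |R|=0.04130 <1
  x=-4.511: |R|=1.37279 >1
  x=-4.447: |R|=1.29919 >1
  x=-4.439: |R|=1.29013 >1
Stable set (-4.1667, 0).

left endpoint -4.1667.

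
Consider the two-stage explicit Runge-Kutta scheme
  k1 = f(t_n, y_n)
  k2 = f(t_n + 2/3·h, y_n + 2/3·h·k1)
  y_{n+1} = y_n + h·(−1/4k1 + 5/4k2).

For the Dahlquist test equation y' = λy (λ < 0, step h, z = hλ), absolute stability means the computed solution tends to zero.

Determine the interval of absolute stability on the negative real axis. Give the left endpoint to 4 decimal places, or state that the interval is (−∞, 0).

(-1.2000, 0).

Set f=λy, z=hλ:
  k1=λy_n ⇒ h·k1=z·y_n;  k2=λ(1+2/3z)y_n ⇒ h·k2=z(1+2/3z)y_n
  y_{n+1}/y_n = 1 − 1/4z + 5/4z(1+2/3z) = 1 + z + 5/6z²
  R(z) = 1 + z + 5/6z².

Need |R(x)|<1, x<0.
x=-0.99: |R|=0.8268
R=1: x+5/6x²=0 ⇒ x=−6/5=-1.2000; min R=1−1/(4·5/6)=0.7000>−1
Confirm numerically:
  x=-1.177: |R|=0.97744 <1
  x=-0.858: |R|=0.75547 <1
  x=-0.506: |R|=0.70736 <1
  x=-1.469: |R|=1.32930 >1
  x=-1.410: |R|=1.24675 >1
So |R|<1 on (-1.2000, 0).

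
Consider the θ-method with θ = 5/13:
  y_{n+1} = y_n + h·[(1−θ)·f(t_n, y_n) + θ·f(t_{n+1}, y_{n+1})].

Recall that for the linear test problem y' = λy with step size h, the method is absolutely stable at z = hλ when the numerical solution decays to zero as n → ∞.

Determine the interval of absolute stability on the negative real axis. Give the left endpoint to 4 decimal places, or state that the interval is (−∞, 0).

z∈(-8.6667,0).

On y'=λy, z=hλ:
  y_{n+1} = y_n + z·[8/13·y_n + 5/13·y_{n+1}] ⇒ (1 − 5/13z)y_{n+1} = (1 + 8/13z)y_n
  Hence R(z) = (1 + 8/13z)/(1 − 5/13z).

Need |R(x)|<1, x<0.
x=-0.66: |R|=0.4736
R=−1: 1+8/13x = −1+5/13x ⇒ -3/13x=2 ⇒ x=2/(-3/13)=-8.6667
Confirm numerically:
  x=-8.207: |R|=0.97448 <1
  x=-7.902: |R|=0.95631 <1
  x=-7.003: |R|=0.89605 <1
  x=-3.531: |R|=0.49741 <1
  x=-9.199: |R|=1.02707 >1
  x=-8.856: |R|=1.00992 >1
So |R|<1 on (-8.6667, 0).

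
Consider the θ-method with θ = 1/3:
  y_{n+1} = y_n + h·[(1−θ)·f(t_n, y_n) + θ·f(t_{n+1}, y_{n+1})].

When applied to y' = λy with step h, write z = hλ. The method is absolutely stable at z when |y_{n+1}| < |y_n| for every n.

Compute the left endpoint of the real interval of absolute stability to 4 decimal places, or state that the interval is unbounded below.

left endpoint -6.0000.

Set f=λy, z=hλ:
  y_{n+1} = y_n + z·[2/3·y_n + 1/3·y_{n+1}] ⇒ (1 − 1/3z)y_{n+1} = (1 + 2/3z)y_n
  R(z) = (1 + 2/3z)/(1 − 1/3z).

Solve |R(x)|<1 on ℝ⁻.
x=-0.53: |R|=0.5496
R=−1: 1+2/3x = −1+1/3x ⇒ -1/3x=2 ⇒ x=2/(-1/3)=-6.0000
Confirm numerically:
  x=-5.930: |R|=0.99216 <1
  x=-4.725: |R|=0.83495 <1
  x=-2.626: |R|=0.40028 <1
  x=-6.379: |R|=1.04041 >1
  x=-6.213: |R|=1.02312 >1
  x=-6.163: |R|=1.01779 >1
Interval (-6.0000, 0).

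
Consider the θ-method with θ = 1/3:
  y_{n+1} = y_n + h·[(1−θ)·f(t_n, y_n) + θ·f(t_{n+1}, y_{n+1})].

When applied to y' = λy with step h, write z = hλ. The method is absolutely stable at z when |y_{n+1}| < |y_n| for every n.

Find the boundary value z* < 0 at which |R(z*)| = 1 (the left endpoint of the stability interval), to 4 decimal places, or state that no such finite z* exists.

z* = -6.0000.

With y'=λy (z=hλ):
  y_{n+1} = y_n + z·[2/3·y_n + 1/3·y_{n+1}] ⇒ (1 − 1/3z)y_{n+1} = (1 + 2/3z)y_n
  ⇒ R(z) = (1 + 2/3z)/(1 − 1/3z).

Need |R(x)|<1, x<0.
x=-1.49: |R|=0.0045
R=−1: 1+2/3x = −1+1/3x ⇒ -1/3x=2 ⇒ x=2/(-1/3)=-6.0000
Confirm numerically:
  x=-5.618: |R|=0.95567 <1
  x=-5.483: |R|=0.93905 <1
  x=-4.007: |R|=0.71557 <1
  x=-3.278: |R|=0.56642 <1
  x=-6.325: |R|=1.03485 >1
  x=-6.153: |R|=1.01672 >1
  x=-6.029: |R|=1.00321 >1
So |R|<1 on (-6.0000, 0).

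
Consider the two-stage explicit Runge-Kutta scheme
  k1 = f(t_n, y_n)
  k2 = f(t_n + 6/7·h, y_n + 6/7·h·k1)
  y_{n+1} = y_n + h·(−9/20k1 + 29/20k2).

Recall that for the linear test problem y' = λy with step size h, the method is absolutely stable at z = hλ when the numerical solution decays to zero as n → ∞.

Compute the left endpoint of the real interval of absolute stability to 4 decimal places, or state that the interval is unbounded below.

z* = -0.8046.

With y'=λy (z=hλ):
  k1=λy_n ⇒ h·k1=z·y_n;  k2=λ(1+6/7z)y_n ⇒ h·k2=z(1+6/7z)y_n
  y_{n+1}/y_n = 1 − 9/20z + 29/20z(1+6/7z) = 1 + z + 87/70z²
  Hence R(z) = 1 + z + 87/70z².

Solve |R(x)|<1 on ℝ⁻.
x=-0.31: |R|=0.8094
R=1: x+87/70x²=0 ⇒ x=−70/87=-0.8046; min R=1−1/(4·87/70)=0.7989>−1
Confirm numerically:
  x=-0.779: |R|=0.97522 <1
  x=-0.395: |R|=0.79892 <1
  x=-0.389: |R|=0.79907 <1
  x=-1.397: |R|=2.02857 >1
  x=-1.012: |R|=1.26086 >1
Stable set (-0.8046, 0).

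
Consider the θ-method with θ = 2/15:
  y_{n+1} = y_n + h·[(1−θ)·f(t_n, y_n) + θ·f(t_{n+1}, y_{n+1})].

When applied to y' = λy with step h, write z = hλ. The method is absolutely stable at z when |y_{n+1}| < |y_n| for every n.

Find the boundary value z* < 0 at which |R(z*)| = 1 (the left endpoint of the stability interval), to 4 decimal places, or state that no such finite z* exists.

z* = -2.7273.

Test eqn y'=λy, z=hλ:
  y_{n+1} = y_n + z·[13/15·y_n + 2/15·y_{n+1}] ⇒ (1 − 2/15z)y_{n+1} = (1 + 13/15z)y_n
  ⇒ R(z) = (1 + 13/15z)/(1 − 2/15z).

Find x<0 with |R(x)|<1.
x=-1.44: |R|=0.2081
R=−1: 1+13/15x = −1+2/15x ⇒ -11/15x=2 ⇒ x=2/(-11/15)=-2.7273
Confirm numerically:
  x=-1.468: |R|=0.22770 <1
  x=-1.172: |R|=0.01361 <1
  x=-1.168: |R|=0.01061 <1
  x=-1.131: |R|=0.01721 <1
  x=-3.236: |R|=1.26062 >1
  x=-2.952: |R|=1.11825 >1
  x=-2.894: |R|=1.08822 >1
Interval (-2.7273, 0).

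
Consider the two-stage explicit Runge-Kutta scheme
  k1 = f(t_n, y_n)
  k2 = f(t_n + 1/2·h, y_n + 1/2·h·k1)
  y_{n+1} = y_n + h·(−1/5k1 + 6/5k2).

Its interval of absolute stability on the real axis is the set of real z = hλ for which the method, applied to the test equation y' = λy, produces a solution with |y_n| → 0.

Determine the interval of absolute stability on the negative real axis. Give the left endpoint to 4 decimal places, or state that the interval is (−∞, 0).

With y'=λy (z=hλ):
  k1=λy_n ⇒ h·k1=z·y_n;  k2=λ(1+1/2z)y_n ⇒ h·k2=z(1+1/2z)y_n
  y_{n+1}/y_n = 1 − 1/5z + 6/5z(1+1/2z) = 1 + z + 3/5z²
  R(z) = 1 + z + 3/5z².

Find x<0 with |R(x)|<1.
x=-1.33: |R|=0.7313
R=1: x+3/5x²=0 ⇒ x=−5/3=-1.6667; min R=1−1/(4·3/5)=0.5833>−1
Confirm numerically:
  x=-0.948: |R|=0.59122 <1
  x=-0.870: |R|=0.58414 <1
  x=-0.808: |R|=0.58372 <1
  x=-2.004: |R|=1.40561 >1
  x=-1.910: |R|=1.27886 >1
  x=-1.775: |R|=1.11537 >1
Stable set (-1.6667, 0).

z∈(-1.6667,0).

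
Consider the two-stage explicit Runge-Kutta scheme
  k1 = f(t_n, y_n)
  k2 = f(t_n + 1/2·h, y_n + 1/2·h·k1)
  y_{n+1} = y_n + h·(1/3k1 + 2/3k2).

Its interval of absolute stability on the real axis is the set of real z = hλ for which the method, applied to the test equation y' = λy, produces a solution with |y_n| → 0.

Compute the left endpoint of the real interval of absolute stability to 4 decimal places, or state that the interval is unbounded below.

left endpoint -3.0000.

Set f=λy, z=hλ:
  k1=λy_n ⇒ h·k1=z·y_n;  k2=λ(1+1/2z)y_n ⇒ h·k2=z(1+1/2z)y_n
  y_{n+1}/y_n = 1 + 1/3z + 2/3z(1+1/2z) = 1 + z + 1/3z²
  ⇒ R(z) = 1 + z + 1/3z².

Solve |R(x)|<1 on ℝ⁻.
x=-0.35: |R|=0.6908
R=1: x+1/3x²=0 ⇒ x=−3=-3.0000; min R=1−1/(4·1/3)=0.2500>−1
Confirm numerically:
  x=-1.996: |R|=0.33201 <1
  x=-1.754: |R|=0.27151 <1
  x=-1.745: |R|=0.27001 <1
  x=-3.546: |R|=1.64537 >1
  x=-3.479: |R|=1.55548 >1
  x=-3.044: |R|=1.04465 >1
Interval (-3.0000, 0).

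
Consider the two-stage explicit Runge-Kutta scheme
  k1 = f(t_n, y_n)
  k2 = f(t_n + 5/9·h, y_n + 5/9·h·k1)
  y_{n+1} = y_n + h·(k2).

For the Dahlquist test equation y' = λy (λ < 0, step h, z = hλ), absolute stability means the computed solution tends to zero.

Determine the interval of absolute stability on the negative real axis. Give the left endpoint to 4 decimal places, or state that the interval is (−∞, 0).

(-1.8000, 0).

Test eqn y'=λy, z=hλ:
  k1=λy_n ⇒ h·k1=z·y_n;  k2=λ(1+5/9z)y_n ⇒ h·k2=z(1+5/9z)y_n
  y_{n+1}/y_n = 1 + z(1+5/9z) = 1 + z + 5/9z²
  so R(z) = 1 + z + 5/9z².

Solve |R(x)|<1 on ℝ⁻.
x=-1.09: |R|=0.5701
R=1: x+5/9x²=0 ⇒ x=−9/5=-1.8000; min R=1−1/(4·5/9)=0.5500>−1
Confirm numerically:
  x=-1.753: |R|=0.95423 <1
  x=-1.314: |R|=0.64522 <1
  x=-1.030: |R|=0.55939 <1
  x=-0.776: |R|=0.55854 <1
  x=-2.226: |R|=1.52682 >1
  x=-2.021: |R|=1.24813 >1
  x=-2.000: |R|=1.22222 >1
So |R|<1 on (-1.8000, 0).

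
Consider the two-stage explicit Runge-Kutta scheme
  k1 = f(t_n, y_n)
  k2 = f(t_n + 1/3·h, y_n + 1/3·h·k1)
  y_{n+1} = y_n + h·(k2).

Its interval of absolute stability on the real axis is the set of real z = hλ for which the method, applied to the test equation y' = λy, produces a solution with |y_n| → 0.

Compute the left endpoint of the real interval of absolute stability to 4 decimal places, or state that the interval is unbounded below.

With y'=λy (z=hλ):
  k1=λy_n ⇒ h·k1=z·y_n;  k2=λ(1+1/3z)y_n ⇒ h·k2=z(1+1/3z)y_n
  y_{n+1}/y_n = 1 + z(1+1/3z) = 1 + z + 1/3z²
  R(z) = 1 + z + 1/3z².

Boundary: |R(x)|=1, x<0.
x=-1.62: |R|=0.2548
R=1: x+1/3x²=0 ⇒ x=−3=-3.0000; min R=1−1/(4·1/3)=0.2500>−1
Confirm numerically:
  x=-2.463: |R|=0.55912 <1
  x=-1.895: |R|=0.30201 <1
  x=-1.398: |R|=0.25347 <1
  x=-3.477: |R|=1.55284 >1
  x=-3.200: |R|=1.21333 >1
Stable set (-3.0000, 0).

left endpoint -3.0000.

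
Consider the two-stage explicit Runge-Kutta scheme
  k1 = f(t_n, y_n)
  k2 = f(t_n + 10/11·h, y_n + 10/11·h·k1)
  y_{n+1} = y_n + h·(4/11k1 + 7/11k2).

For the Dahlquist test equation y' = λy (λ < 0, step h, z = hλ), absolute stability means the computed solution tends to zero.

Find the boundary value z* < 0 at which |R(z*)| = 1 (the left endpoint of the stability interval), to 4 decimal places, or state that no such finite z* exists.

Set f=λy, z=hλ:
  k1=λy_n ⇒ h·k1=z·y_n;  k2=λ(1+10/11z)y_n ⇒ h·k2=z(1+10/11z)y_n
  y_{n+1}/y_n = 1 + 4/11z + 7/11z(1+10/11z) = 1 + z + 70/121z²
  so R(z) = 1 + z + 70/121z².

Find x<0 with |R(x)|<1.
x=-1.33: |R|=0.6933
R=1: x+70/121x²=0 ⇒ x=−121/70=-1.7286; min R=1−1/(4·70/121)=0.5679>−1
Confirm numerically:
  x=-1.643: |R|=0.91866 <1
  x=-1.333: |R|=0.69495 <1
  x=-1.265: |R|=0.66075 <1
  x=-1.019: |R|=0.58170 <1
  x=-2.292: |R|=1.74708 >1
  x=-2.044: |R|=1.37299 >1
Stable set (-1.7286, 0).

z* = -1.7286.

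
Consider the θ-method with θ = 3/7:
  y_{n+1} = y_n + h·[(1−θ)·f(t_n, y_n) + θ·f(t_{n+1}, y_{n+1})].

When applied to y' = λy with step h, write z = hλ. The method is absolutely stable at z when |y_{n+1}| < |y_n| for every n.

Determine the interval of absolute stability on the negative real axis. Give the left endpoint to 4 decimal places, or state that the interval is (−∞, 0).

Test eqn y'=λy, z=hλ:
  y_{n+1} = y_n + z·[4/7·y_n + 3/7·y_{n+1}] ⇒ (1 − 3/7z)y_{n+1} = (1 + 4/7z)y_n
  R(z) = (1 + 4/7z)/(1 − 3/7z).

Need |R(x)|<1, x<0.
x=-1.27: |R|=0.1776
R=−1: 1+4/7x = −1+3/7x ⇒ -1/7x=2 ⇒ x=2/(-1/7)=-14.0000
Confirm numerically:
  x=-13.606: |R|=0.99176 <1
  x=-11.939: |R|=0.95186 <1
  x=-10.063: |R|=0.89414 <1
  x=-6.564: |R|=0.72141 <1
  x=-14.485: |R|=1.00961 >1
  x=-14.370: |R|=1.00738 >1
  x=-14.367: |R|=1.00733 >1
So |R|<1 on (-14.0000, 0).

(-14.0000, 0).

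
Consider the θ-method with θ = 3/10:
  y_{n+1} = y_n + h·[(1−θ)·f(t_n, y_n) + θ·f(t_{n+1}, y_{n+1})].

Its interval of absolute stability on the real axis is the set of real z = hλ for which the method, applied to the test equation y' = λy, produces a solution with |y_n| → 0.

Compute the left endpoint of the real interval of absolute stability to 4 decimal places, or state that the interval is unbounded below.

left endpoint -5.0000.

On y'=λy, z=hλ:
  y_{n+1} = y_n + z·[7/10·y_n + 3/10·y_{n+1}] ⇒ (1 − 3/10z)y_{n+1} = (1 + 7/10z)y_n
  R(z) = (1 + 7/10z)/(1 − 3/10z).

Boundary: |R(x)|=1, x<0.
x=-0.88: |R|=0.3038
R=−1: 1+7/10x = −1+3/10x ⇒ -2/5x=2 ⇒ x=2/(-2/5)=-5.0000
Confirm numerically:
  x=-4.513: |R|=0.91724 <1
  x=-4.351: |R|=0.88739 <1
  x=-2.871: |R|=0.54247 <1
  x=-2.137: |R|=0.30218 <1
  x=-5.071: |R|=1.01126 >1
  x=-5.030: |R|=1.00478 >1
So |R|<1 on (-5.0000, 0).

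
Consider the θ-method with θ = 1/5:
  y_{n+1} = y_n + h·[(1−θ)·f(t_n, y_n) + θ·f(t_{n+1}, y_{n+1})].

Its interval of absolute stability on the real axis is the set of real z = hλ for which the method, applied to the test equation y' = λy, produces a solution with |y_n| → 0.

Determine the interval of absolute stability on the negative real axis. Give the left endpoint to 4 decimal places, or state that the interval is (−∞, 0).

On y'=λy, z=hλ:
  y_{n+1} = y_n + z·[4/5·y_n + 1/5·y_{n+1}] ⇒ (1 − 1/5z)y_{n+1} = (1 + 4/5z)y_n
  R(z) = (1 + 4/5z)/(1 − 1/5z).

Find x<0 with |R(x)|<1.
x=-1.78: |R|=0.3127
R=−1: 1+4/5x = −1+1/5x ⇒ -3/5x=2 ⇒ x=2/(-3/5)=-3.3333
Confirm numerically:
  x=-2.845: |R|=0.81326 <1
  x=-1.931: |R|=0.39302 <1
  x=-1.460: |R|=0.13003 <1
  x=-3.705: |R|=1.12809 >1
  x=-3.684: |R|=1.12114 >1
  x=-3.412: |R|=1.02806 >1
Interval (-3.3333, 0).

z∈(-3.3333,0).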